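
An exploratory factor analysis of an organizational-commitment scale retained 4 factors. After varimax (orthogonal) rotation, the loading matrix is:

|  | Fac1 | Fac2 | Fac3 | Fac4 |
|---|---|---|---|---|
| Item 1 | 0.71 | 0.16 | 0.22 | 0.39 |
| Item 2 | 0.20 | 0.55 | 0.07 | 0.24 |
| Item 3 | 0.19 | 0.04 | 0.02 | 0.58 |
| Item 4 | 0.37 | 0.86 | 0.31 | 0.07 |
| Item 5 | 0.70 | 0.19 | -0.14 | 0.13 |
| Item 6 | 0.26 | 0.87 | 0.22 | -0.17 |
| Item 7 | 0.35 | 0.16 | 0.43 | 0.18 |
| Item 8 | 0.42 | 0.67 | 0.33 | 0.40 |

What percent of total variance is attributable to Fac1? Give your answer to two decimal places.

SS loadings for Fac1 = 0.71² + 0.20² + 0.19² + 0.37² + 0.70² + 0.26² + 0.35² + 0.42² = 1.5736
With 8 standardized items, total variance = 8. Proportion = 1.5736/8 = 0.1967 → 19.67%.

19.67%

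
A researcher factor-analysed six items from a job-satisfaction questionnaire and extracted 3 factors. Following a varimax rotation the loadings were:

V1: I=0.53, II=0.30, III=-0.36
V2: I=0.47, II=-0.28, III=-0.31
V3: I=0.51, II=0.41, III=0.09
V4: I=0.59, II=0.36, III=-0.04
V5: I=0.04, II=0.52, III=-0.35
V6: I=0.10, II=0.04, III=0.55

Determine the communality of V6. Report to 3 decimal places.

0.314

h² = 0.10² + 0.04² + 0.55² = 0.0100 + 0.0016 + 0.3025 = 0.3141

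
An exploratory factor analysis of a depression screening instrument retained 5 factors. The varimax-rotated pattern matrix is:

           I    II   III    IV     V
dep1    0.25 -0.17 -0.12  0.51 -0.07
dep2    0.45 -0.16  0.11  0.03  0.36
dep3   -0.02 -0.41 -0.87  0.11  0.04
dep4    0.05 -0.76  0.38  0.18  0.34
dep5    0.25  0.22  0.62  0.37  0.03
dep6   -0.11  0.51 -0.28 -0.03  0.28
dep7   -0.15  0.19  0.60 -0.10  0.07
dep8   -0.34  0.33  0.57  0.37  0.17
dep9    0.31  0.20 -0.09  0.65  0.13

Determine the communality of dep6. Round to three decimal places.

h² = (-0.11)² + 0.51² + (-0.28)² + (-0.03)² + 0.28² = 0.0121 + 0.2601 + 0.0784 + 0.0009 + 0.0784 = 0.4299

0.430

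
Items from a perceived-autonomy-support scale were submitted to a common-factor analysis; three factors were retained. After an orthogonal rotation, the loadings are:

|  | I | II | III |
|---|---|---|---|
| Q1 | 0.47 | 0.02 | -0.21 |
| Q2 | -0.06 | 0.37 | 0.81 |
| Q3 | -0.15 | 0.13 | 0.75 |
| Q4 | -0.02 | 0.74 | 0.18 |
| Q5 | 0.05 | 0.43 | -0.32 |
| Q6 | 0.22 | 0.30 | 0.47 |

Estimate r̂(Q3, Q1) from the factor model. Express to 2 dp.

r̂ = Σ λ_i·λ_j across factors = (-0.15)(0.47) + (0.13)(0.02) + (0.75)(-0.21)
  = -0.0705 +0.0026 -0.1575 = -0.2254

-0.23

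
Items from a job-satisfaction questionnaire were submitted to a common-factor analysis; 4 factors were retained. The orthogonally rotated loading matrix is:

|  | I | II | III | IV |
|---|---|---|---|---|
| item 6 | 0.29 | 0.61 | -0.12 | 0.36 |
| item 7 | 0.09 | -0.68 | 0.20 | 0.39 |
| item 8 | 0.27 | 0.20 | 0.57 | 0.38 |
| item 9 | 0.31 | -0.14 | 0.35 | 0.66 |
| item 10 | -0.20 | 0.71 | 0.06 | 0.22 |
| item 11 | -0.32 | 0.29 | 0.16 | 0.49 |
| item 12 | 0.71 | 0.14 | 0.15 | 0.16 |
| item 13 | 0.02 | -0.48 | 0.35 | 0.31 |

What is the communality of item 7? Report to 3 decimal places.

h² = 0.09² + (-0.68)² + 0.20² + 0.39² = 0.0081 + 0.4624 + 0.0400 + 0.1521 = 0.6626

0.663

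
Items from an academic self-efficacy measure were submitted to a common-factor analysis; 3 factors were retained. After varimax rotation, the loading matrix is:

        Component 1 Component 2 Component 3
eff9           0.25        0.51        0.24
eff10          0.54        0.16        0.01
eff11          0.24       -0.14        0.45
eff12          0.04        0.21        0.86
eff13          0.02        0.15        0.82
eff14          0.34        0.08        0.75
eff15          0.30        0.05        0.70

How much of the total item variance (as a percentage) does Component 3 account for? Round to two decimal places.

38.92%

SS loadings for Component 3 = 0.24² + 0.01² + 0.45² + 0.86² + 0.82² + 0.75² + 0.70² = 2.7247
With 7 standardized items, total variance = 7. Proportion = 2.7247/7 = 0.3892 → 38.92%.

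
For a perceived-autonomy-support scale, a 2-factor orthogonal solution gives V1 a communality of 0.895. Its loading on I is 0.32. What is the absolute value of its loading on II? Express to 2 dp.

Under orthogonal rotation h² = Σλ², so λ_II² = h² − (0.1024) = 0.895 − 0.1024 = 0.7926.
|λ| = √0.7926 = 0.8903.

0.89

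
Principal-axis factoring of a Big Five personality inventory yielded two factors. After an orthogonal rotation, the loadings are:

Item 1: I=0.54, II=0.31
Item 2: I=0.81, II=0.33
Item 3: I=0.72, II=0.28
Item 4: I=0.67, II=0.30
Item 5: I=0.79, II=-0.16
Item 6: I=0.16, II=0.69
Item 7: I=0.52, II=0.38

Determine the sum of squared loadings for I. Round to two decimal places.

SS loadings for I = 0.54² + 0.81² + 0.72² + 0.67² + 0.79² + 0.16² + 0.52² = 0.2916 + 0.6561 + 0.5184 + 0.4489 + 0.6241 + 0.0256 + 0.2704 = 2.8351

2.84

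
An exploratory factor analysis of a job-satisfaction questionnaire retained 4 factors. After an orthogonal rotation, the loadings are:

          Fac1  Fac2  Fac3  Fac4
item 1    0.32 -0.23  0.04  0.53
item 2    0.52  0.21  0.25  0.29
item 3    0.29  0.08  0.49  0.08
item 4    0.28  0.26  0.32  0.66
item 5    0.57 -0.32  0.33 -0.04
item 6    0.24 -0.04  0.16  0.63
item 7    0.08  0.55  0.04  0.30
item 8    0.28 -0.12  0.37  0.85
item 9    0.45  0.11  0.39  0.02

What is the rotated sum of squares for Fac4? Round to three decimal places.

SS loadings for Fac4 = 0.53² + 0.29² + 0.08² + 0.66² + (-0.04)² + 0.63² + 0.30² + 0.85² + 0.02² = 0.2809 + 0.0841 + 0.0064 + 0.4356 + 0.0016 + 0.3969 + 0.0900 + 0.7225 + 0.0004 = 2.0184

2.018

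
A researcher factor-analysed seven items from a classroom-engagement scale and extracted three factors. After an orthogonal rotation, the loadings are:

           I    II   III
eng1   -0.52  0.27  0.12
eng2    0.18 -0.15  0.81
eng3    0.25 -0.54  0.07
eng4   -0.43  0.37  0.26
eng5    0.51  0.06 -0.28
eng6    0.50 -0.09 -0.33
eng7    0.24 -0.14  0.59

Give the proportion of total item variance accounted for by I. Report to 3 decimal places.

0.160

SS loadings for I = (-0.52)² + 0.18² + 0.25² + (-0.43)² + 0.51² + 0.50² + 0.24² = 1.1179
Proportion of variance = 1.1179 / 7 = 0.1597.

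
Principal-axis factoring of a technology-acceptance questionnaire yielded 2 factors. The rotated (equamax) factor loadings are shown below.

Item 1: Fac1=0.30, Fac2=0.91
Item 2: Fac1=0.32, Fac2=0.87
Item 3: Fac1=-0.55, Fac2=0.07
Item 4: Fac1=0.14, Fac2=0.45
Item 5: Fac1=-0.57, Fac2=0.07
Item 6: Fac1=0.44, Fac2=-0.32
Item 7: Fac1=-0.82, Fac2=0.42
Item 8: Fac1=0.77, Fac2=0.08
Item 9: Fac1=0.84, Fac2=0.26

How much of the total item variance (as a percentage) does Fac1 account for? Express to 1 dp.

SS loadings for Fac1 = 0.30² + 0.32² + (-0.55)² + 0.14² + (-0.57)² + 0.44² + (-0.82)² + 0.77² + 0.84² = 3.0039
With 9 standardized items, total variance = 9. Proportion = 3.0039/9 = 0.3338 → 33.38%.

33.4%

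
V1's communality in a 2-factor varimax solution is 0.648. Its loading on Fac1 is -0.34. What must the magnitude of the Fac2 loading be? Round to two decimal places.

0.73

Under orthogonal rotation h² = Σλ², so λ_Fac2² = h² − (0.1156) = 0.648 − 0.1156 = 0.5324.
|λ| = √0.5324 = 0.7297.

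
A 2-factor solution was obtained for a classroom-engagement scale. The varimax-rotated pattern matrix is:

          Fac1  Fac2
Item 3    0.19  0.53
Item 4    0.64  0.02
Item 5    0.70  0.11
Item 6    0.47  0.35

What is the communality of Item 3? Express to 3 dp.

h² = 0.19² + 0.53² = 0.0361 + 0.2809 = 0.3170

0.317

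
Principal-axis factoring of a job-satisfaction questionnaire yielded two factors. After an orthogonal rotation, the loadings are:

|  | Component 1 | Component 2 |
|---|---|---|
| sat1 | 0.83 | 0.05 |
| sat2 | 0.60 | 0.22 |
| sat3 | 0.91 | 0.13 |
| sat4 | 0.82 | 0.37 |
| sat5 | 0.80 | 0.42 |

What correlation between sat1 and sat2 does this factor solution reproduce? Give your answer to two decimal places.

0.51

r̂ = Σ λ_i·λ_j across factors = (0.83)(0.60) + (0.05)(0.22)
  = +0.4980 +0.0110 = 0.5090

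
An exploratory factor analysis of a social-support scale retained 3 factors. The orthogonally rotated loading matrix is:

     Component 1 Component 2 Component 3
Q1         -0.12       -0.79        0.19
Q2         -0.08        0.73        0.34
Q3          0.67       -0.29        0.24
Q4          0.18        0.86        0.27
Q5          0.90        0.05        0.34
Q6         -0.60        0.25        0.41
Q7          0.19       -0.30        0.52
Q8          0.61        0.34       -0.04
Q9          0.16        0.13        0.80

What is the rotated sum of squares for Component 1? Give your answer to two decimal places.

SS loadings for Component 1 = (-0.12)² + (-0.08)² + 0.67² + 0.18² + 0.90² + (-0.60)² + 0.19² + 0.61² + 0.16² = 0.0144 + 0.0064 + 0.4489 + 0.0324 + 0.8100 + 0.3600 + 0.0361 + 0.3721 + 0.0256 = 2.1059

2.11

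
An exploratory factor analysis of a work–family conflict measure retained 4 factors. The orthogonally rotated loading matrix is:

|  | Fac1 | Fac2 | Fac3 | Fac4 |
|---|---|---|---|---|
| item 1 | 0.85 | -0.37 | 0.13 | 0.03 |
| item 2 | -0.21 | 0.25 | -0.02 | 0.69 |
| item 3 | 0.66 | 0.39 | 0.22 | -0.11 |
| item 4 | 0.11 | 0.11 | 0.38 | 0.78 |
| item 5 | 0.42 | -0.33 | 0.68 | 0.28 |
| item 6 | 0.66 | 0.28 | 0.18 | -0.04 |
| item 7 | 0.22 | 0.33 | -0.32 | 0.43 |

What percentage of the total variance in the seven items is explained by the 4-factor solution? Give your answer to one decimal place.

Communalities: 0.8772, 0.5831, 0.6482, 0.7770, 0.8261, 0.5480, 0.4446; Σh² = 4.7042.
Total variance with 7 standardized items is 7, so the solution explains 4.7042/7 = 0.6720 = 67.20%.

67.2%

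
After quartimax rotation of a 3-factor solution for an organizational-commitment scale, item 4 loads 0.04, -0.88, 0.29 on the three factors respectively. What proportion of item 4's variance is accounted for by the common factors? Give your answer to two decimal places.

h² = 0.04² + (-0.88)² + 0.29² = 0.0016 + 0.7744 + 0.0841 = 0.8601

0.86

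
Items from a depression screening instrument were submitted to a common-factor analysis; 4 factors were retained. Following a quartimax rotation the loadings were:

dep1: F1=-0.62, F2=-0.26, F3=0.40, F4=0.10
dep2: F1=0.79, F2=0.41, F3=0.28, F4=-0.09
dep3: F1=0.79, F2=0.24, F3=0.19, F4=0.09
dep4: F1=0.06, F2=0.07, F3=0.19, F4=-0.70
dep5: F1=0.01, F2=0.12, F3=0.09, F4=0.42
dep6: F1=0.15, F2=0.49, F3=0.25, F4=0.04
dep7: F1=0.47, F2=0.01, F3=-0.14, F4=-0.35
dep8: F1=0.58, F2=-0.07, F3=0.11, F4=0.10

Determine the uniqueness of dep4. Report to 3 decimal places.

0.465

h² = 0.06² + 0.07² + 0.19² + (-0.70)² = 0.0036 + 0.0049 + 0.0361 + 0.4900 = 0.5346
Uniqueness u² = 1 − h² = 1 − 0.5346 = 0.4654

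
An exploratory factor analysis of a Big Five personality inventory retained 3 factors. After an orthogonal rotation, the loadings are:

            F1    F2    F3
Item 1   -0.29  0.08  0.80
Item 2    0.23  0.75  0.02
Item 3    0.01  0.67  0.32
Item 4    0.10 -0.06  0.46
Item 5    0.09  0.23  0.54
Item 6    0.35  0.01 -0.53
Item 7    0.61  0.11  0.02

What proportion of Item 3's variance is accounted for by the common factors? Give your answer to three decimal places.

0.551

h² = 0.01² + 0.67² + 0.32² = 0.0001 + 0.4489 + 0.1024 = 0.5514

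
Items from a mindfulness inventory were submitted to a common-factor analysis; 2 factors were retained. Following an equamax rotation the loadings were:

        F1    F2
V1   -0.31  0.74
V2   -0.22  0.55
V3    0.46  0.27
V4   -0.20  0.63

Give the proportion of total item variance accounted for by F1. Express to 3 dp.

SS loadings for F1 = (-0.31)² + (-0.22)² + 0.46² + (-0.20)² = 0.3961
Proportion of variance = 0.3961 / 4 = 0.0990.

0.099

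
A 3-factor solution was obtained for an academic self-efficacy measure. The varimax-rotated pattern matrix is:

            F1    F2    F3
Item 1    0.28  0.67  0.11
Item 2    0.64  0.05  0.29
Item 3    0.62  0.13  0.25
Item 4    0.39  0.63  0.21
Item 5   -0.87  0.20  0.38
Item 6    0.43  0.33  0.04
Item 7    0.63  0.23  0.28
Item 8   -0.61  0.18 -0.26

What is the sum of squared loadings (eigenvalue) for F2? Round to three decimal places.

SS loadings for F2 = 0.67² + 0.05² + 0.13² + 0.63² + 0.20² + 0.33² + 0.23² + 0.18² = 0.4489 + 0.0025 + 0.0169 + 0.3969 + 0.0400 + 0.1089 + 0.0529 + 0.0324 = 1.0994

1.099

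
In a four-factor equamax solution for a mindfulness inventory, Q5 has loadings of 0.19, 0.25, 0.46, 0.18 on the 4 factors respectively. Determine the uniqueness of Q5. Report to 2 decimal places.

0.66

h² = 0.19² + 0.25² + 0.46² + 0.18² = 0.0361 + 0.0625 + 0.2116 + 0.0324 = 0.3426
Uniqueness u² = 1 − h² = 1 − 0.3426 = 0.6574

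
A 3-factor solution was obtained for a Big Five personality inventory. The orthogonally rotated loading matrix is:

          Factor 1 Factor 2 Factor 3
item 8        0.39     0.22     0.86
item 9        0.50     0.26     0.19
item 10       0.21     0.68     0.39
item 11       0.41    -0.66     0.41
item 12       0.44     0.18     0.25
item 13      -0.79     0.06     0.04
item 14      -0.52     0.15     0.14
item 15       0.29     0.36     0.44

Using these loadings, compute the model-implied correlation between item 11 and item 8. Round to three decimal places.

r̂ = Σ λ_i·λ_j across factors = (0.41)(0.39) + (-0.66)(0.22) + (0.41)(0.86)
  = +0.1599 -0.1452 +0.3526 = 0.3673

0.367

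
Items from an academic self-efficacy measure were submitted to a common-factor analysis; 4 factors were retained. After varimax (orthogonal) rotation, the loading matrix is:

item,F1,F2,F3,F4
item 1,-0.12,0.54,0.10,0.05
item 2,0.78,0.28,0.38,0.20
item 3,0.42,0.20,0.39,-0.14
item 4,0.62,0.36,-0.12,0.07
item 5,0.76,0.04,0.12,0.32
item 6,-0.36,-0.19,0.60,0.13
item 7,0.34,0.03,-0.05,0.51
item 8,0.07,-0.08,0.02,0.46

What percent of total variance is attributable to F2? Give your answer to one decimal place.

SS loadings for F2 = 0.54² + 0.28² + 0.20² + 0.36² + 0.04² + (-0.19)² + 0.03² + (-0.08)² = 0.5846
With 8 standardized items, total variance = 8. Proportion = 0.5846/8 = 0.0731 → 7.31%.

7.3%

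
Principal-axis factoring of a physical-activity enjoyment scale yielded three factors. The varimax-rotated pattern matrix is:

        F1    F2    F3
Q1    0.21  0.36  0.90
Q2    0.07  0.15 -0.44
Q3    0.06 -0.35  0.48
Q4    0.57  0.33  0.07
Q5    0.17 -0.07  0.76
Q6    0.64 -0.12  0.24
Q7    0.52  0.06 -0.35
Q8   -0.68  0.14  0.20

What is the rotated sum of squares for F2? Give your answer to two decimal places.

0.43

SS loadings for F2 = 0.36² + 0.15² + (-0.35)² + 0.33² + (-0.07)² + (-0.12)² + 0.06² + 0.14² = 0.1296 + 0.0225 + 0.1225 + 0.1089 + 0.0049 + 0.0144 + 0.0036 + 0.0196 = 0.4260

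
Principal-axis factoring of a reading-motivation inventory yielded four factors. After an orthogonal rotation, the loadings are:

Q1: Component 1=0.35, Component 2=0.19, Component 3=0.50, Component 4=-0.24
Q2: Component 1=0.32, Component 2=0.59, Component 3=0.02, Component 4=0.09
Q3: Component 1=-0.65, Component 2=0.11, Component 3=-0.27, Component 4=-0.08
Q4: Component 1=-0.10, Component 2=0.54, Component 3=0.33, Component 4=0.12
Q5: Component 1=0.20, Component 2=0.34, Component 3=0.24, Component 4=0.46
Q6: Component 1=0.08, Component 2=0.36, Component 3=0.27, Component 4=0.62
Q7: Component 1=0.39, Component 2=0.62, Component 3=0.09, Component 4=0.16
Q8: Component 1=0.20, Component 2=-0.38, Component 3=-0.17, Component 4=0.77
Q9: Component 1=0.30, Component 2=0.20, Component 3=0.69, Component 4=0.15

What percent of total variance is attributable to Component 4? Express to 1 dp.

SS loadings for Component 4 = (-0.24)² + 0.09² + (-0.08)² + 0.12² + 0.46² + 0.62² + 0.16² + 0.77² + 0.15² = 1.3235
With 9 standardized items, total variance = 9. Proportion = 1.3235/9 = 0.1471 → 14.71%.

14.7%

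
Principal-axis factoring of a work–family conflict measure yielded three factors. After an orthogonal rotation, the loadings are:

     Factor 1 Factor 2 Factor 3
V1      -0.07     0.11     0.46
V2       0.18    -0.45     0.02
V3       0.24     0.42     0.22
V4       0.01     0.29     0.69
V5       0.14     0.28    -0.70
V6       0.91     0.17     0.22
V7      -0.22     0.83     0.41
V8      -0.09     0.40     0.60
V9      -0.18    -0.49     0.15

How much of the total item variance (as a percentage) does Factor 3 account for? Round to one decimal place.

20.3%

SS loadings for Factor 3 = 0.46² + 0.02² + 0.22² + 0.69² + (-0.70)² + 0.22² + 0.41² + 0.60² + 0.15² = 1.8255
With 9 standardized items, total variance = 9. Proportion = 1.8255/9 = 0.2028 → 20.28%.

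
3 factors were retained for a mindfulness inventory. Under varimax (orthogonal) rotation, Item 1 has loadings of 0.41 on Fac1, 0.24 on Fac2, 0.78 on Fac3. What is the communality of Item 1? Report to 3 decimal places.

h² = 0.41² + 0.24² + 0.78² = 0.1681 + 0.0576 + 0.6084 = 0.8341

0.834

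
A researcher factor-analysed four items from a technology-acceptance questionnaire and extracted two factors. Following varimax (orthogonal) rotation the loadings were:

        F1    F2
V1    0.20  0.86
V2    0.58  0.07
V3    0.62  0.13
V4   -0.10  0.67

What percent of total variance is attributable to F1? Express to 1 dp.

19.3%

SS loadings for F1 = 0.20² + 0.58² + 0.62² + (-0.10)² = 0.7708
With 4 standardized items, total variance = 4. Proportion = 0.7708/4 = 0.1927 → 19.27%.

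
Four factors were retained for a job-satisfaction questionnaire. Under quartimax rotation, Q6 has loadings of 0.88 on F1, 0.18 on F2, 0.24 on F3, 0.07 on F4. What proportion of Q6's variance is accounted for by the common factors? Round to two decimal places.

0.87

h² = 0.88² + 0.18² + 0.24² + 0.07² = 0.7744 + 0.0324 + 0.0576 + 0.0049 = 0.8693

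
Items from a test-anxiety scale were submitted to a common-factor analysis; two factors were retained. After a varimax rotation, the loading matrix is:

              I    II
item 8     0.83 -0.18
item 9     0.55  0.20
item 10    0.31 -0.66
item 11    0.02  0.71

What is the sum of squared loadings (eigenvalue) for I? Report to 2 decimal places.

SS loadings for I = 0.83² + 0.55² + 0.31² + 0.02² = 0.6889 + 0.3025 + 0.0961 + 0.0004 = 1.0879

1.09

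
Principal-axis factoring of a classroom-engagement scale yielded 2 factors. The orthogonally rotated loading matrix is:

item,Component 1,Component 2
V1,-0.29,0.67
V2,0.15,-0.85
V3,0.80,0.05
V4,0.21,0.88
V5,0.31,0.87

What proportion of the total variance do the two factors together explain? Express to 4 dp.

Communalities: 0.5330, 0.7450, 0.6425, 0.8185, 0.8530; Σh² = 3.5920.
Total variance with 5 standardized items is 5, so the solution explains 3.5920/5 = 0.7184.

0.7184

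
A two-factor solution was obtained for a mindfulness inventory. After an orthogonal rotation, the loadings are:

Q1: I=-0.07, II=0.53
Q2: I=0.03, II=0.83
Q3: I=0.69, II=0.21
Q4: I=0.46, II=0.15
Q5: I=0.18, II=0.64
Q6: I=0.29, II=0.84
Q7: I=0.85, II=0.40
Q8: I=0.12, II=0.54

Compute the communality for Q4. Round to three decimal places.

h² = 0.46² + 0.15² = 0.2116 + 0.0225 = 0.2341

0.234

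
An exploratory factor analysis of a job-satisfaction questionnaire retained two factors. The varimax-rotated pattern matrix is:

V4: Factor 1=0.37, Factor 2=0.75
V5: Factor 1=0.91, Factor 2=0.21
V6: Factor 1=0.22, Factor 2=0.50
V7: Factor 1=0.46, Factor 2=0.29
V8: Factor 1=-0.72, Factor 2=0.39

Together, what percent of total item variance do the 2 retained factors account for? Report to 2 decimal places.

56.72%

Communalities: 0.6994, 0.8722, 0.2984, 0.2957, 0.6705; Σh² = 2.8362.
Total variance with 5 standardized items is 5, so the solution explains 2.8362/5 = 0.5672 = 56.72%.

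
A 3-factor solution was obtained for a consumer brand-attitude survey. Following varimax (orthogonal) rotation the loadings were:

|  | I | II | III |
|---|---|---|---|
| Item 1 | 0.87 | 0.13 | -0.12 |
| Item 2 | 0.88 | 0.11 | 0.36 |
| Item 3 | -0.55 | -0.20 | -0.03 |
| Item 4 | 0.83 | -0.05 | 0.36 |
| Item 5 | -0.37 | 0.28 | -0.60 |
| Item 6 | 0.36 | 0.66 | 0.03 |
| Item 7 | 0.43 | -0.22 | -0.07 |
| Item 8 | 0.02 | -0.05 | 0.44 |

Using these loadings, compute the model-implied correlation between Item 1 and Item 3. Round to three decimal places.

r̂ = Σ λ_i·λ_j across factors = (0.87)(-0.55) + (0.13)(-0.20) + (-0.12)(-0.03)
  = -0.4785 -0.0260 +0.0036 = -0.5009

-0.501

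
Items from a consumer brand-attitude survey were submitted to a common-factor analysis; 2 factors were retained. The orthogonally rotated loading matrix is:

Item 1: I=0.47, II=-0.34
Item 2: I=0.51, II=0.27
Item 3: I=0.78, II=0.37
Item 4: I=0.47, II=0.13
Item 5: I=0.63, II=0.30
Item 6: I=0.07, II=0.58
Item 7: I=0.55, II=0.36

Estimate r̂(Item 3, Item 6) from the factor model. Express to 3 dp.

r̂ = Σ λ_i·λ_j across factors = (0.78)(0.07) + (0.37)(0.58)
  = +0.0546 +0.2146 = 0.2692

0.269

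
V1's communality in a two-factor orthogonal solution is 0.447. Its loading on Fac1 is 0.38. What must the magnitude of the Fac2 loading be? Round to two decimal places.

0.55

Under orthogonal rotation h² = Σλ², so λ_Fac2² = h² − (0.1444) = 0.447 − 0.1444 = 0.3026.
|λ| = √0.3026 = 0.5501.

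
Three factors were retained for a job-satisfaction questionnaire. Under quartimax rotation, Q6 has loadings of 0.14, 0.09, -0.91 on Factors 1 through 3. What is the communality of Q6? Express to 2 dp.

h² = 0.14² + 0.09² + (-0.91)² = 0.0196 + 0.0081 + 0.8281 = 0.8558

0.86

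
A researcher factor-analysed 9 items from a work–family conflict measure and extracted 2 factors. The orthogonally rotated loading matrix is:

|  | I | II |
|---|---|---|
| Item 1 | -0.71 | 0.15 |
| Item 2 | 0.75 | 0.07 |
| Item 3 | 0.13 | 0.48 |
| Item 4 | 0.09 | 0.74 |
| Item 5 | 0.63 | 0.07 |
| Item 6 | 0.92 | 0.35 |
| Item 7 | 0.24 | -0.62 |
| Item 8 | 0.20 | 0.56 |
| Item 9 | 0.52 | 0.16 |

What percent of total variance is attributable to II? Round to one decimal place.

18.4%

SS loadings for II = 0.15² + 0.07² + 0.48² + 0.74² + 0.07² + 0.35² + (-0.62)² + 0.56² + 0.16² = 1.6564
With 9 standardized items, total variance = 9. Proportion = 1.6564/9 = 0.1840 → 18.40%.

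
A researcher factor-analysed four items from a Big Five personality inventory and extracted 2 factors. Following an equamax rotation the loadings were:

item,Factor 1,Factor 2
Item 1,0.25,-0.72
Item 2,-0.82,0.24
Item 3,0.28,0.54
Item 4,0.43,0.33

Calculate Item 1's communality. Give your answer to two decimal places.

0.58

h² = 0.25² + (-0.72)² = 0.0625 + 0.5184 = 0.5809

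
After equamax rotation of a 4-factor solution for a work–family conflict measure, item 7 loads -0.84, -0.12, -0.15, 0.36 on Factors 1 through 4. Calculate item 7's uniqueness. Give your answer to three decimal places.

h² = (-0.84)² + (-0.12)² + (-0.15)² + 0.36² = 0.7056 + 0.0144 + 0.0225 + 0.1296 = 0.8721
Uniqueness u² = 1 − h² = 1 − 0.8721 = 0.1279

0.128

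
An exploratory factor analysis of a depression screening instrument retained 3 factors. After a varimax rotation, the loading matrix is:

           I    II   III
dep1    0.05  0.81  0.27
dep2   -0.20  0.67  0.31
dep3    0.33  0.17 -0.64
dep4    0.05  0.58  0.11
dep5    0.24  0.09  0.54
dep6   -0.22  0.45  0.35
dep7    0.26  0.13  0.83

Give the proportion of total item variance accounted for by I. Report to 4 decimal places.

SS loadings for I = 0.05² + (-0.20)² + 0.33² + 0.05² + 0.24² + (-0.22)² + 0.26² = 0.3275
Proportion of variance = 0.3275 / 7 = 0.0468.

0.0468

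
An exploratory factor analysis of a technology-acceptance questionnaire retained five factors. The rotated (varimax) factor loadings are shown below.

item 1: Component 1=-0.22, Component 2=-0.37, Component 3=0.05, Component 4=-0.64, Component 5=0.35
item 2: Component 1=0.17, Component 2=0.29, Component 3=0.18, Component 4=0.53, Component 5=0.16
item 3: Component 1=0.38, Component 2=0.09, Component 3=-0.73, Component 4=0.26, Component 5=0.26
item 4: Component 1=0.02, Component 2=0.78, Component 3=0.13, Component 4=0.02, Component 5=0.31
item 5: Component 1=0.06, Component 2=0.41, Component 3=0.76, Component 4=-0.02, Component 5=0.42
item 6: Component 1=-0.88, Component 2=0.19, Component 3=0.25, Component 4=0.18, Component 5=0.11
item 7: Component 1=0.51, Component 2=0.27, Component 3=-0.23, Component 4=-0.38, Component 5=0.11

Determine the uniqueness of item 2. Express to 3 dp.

0.548

h² = 0.17² + 0.29² + 0.18² + 0.53² + 0.16² = 0.0289 + 0.0841 + 0.0324 + 0.2809 + 0.0256 = 0.4519
Uniqueness u² = 1 − h² = 1 − 0.4519 = 0.5481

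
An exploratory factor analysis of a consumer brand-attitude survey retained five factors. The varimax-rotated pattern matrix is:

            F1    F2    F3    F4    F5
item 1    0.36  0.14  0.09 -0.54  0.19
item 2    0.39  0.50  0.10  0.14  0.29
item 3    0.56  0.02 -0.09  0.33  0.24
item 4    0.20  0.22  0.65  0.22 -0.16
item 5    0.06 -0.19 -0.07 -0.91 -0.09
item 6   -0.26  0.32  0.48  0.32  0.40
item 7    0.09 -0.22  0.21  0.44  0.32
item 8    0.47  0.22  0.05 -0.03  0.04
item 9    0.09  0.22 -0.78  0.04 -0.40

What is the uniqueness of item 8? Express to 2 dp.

0.73

h² = 0.47² + 0.22² + 0.05² + (-0.03)² + 0.04² = 0.2209 + 0.0484 + 0.0025 + 0.0009 + 0.0016 = 0.2743
Uniqueness u² = 1 − h² = 1 − 0.2743 = 0.7257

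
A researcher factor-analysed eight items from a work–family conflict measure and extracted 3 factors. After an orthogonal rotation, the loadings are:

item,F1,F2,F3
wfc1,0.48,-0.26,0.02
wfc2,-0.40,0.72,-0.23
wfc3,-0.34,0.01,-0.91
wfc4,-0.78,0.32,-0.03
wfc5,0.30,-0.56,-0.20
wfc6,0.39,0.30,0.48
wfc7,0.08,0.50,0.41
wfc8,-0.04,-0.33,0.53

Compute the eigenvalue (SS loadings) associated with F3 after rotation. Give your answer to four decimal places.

SS loadings for F3 = 0.02² + (-0.23)² + (-0.91)² + (-0.03)² + (-0.20)² + 0.48² + 0.41² + 0.53² = 0.0004 + 0.0529 + 0.8281 + 0.0009 + 0.0400 + 0.2304 + 0.1681 + 0.2809 = 1.6017

1.6017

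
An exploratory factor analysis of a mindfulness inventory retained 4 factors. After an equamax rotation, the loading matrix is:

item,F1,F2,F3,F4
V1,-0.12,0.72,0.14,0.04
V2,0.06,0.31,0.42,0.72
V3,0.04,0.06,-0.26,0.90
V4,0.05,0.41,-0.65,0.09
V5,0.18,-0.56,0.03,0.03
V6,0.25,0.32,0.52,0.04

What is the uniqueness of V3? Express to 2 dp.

0.12

h² = 0.04² + 0.06² + (-0.26)² + 0.90² = 0.0016 + 0.0036 + 0.0676 + 0.8100 = 0.8828
Uniqueness u² = 1 − h² = 1 − 0.8828 = 0.1172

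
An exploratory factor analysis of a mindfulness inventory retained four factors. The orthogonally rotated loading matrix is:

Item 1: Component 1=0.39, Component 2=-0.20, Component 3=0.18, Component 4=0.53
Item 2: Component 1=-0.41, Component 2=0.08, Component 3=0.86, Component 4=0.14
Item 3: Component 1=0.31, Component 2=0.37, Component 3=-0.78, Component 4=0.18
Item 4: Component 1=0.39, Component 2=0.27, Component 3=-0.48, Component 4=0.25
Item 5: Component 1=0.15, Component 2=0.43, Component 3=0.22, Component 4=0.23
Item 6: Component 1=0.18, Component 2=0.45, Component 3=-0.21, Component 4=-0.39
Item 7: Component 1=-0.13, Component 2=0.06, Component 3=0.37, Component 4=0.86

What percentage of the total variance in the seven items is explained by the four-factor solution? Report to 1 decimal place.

Communalities: 0.5054, 0.9337, 0.8738, 0.5179, 0.3087, 0.4311, 0.8970; Σh² = 4.4676.
Total variance with 7 standardized items is 7, so the solution explains 4.4676/7 = 0.6382 = 63.82%.

63.8%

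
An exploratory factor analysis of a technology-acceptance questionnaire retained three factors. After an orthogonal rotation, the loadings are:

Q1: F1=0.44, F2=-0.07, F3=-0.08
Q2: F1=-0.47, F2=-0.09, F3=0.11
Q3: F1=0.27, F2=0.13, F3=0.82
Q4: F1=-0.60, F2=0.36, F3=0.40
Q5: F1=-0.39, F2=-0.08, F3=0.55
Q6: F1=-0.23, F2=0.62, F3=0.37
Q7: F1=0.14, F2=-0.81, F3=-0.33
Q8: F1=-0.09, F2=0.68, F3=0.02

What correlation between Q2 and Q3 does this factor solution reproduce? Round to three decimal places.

r̂ = Σ λ_i·λ_j across factors = (-0.47)(0.27) + (-0.09)(0.13) + (0.11)(0.82)
  = -0.1269 -0.0117 +0.0902 = -0.0484

-0.048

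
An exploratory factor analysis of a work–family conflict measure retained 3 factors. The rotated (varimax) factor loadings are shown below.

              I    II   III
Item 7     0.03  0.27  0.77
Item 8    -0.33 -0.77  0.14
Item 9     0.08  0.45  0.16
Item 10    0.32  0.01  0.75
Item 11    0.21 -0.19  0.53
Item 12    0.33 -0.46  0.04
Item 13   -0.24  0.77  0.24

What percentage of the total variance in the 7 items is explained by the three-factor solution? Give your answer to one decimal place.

Communalities: 0.6667, 0.7214, 0.2345, 0.6650, 0.3611, 0.3221, 0.7081; Σh² = 3.6789.
Total variance with 7 standardized items is 7, so the solution explains 3.6789/7 = 0.5256 = 52.56%.

52.6%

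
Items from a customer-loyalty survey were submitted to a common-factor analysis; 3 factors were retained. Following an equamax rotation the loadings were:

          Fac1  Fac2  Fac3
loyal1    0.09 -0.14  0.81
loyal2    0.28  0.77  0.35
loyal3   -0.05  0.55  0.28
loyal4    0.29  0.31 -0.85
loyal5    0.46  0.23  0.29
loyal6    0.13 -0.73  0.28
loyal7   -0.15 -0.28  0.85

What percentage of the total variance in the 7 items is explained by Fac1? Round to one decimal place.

6.1%

SS loadings for Fac1 = 0.09² + 0.28² + (-0.05)² + 0.29² + 0.46² + 0.13² + (-0.15)² = 0.4241
With 7 standardized items, total variance = 7. Proportion = 0.4241/7 = 0.0606 → 6.06%.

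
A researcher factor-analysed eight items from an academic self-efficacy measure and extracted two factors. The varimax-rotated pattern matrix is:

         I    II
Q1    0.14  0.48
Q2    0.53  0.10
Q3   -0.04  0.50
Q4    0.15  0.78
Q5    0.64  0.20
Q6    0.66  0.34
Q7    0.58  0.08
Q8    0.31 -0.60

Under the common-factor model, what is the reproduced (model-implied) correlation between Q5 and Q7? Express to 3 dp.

0.387

r̂ = Σ λ_i·λ_j across factors = (0.64)(0.58) + (0.20)(0.08)
  = +0.3712 +0.0160 = 0.3872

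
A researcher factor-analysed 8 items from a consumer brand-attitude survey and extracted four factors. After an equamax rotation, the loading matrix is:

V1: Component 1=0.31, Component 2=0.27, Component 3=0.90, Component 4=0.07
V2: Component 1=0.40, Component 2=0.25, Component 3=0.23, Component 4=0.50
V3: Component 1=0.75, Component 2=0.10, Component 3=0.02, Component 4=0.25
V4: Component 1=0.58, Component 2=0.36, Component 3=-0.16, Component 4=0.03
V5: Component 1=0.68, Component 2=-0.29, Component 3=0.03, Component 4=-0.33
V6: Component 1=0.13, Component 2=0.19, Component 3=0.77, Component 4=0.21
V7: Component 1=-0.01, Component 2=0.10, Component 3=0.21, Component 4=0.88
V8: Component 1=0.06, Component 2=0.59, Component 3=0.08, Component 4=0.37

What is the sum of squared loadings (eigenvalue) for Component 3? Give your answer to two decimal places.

SS loadings for Component 3 = 0.90² + 0.23² + 0.02² + (-0.16)² + 0.03² + 0.77² + 0.21² + 0.08² = 0.8100 + 0.0529 + 0.0004 + 0.0256 + 0.0009 + 0.5929 + 0.0441 + 0.0064 = 1.5332

1.53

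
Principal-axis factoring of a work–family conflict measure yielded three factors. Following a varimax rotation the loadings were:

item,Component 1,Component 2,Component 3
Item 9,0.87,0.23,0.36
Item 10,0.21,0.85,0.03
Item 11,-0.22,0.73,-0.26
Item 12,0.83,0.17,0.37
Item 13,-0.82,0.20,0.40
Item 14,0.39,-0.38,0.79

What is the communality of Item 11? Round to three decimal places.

0.649

h² = (-0.22)² + 0.73² + (-0.26)² = 0.0484 + 0.5329 + 0.0676 = 0.6489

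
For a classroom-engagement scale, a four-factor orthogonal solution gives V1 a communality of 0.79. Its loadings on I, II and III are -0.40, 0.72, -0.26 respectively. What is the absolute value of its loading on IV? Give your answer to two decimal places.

Under orthogonal rotation h² = Σλ², so λ_IV² = h² − (0.7460) = 0.79 − 0.7460 = 0.0440.
|λ| = √0.0440 = 0.2098.

0.21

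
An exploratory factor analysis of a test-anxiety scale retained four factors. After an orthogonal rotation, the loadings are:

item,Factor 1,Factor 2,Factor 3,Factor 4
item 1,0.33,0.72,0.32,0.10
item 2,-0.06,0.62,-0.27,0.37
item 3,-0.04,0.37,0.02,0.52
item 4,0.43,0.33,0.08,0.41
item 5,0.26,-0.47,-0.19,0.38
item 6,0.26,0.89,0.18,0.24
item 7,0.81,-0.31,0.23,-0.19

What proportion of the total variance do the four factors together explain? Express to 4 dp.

0.6393

SS loadings by factor: 1.0903, 2.2577, 0.3035, 0.8235; total = 4.4750.
Total variance with 7 standardized items is 7, so the solution explains 4.4750/7 = 0.6393.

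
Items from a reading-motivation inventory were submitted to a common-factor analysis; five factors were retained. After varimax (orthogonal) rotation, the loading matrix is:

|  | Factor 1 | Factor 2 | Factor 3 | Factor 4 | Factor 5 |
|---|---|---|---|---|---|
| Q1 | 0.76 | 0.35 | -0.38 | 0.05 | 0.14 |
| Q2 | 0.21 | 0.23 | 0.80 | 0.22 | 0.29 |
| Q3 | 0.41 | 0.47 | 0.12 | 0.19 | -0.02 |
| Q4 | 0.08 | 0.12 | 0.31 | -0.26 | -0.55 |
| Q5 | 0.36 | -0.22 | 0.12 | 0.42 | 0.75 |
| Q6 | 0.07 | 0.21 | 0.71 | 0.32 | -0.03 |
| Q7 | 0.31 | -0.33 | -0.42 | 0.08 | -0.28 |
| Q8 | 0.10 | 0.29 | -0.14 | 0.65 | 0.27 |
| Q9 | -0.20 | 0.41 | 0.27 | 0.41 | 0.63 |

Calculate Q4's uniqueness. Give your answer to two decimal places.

0.51

h² = 0.08² + 0.12² + 0.31² + (-0.26)² + (-0.55)² = 0.0064 + 0.0144 + 0.0961 + 0.0676 + 0.3025 = 0.4870
Uniqueness u² = 1 − h² = 1 − 0.4870 = 0.5130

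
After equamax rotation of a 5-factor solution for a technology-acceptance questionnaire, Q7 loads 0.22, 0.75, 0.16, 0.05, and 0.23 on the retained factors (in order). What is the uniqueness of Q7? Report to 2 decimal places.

h² = 0.22² + 0.75² + 0.16² + 0.05² + 0.23² = 0.0484 + 0.5625 + 0.0256 + 0.0025 + 0.0529 = 0.6919
Uniqueness u² = 1 − h² = 1 − 0.6919 = 0.3081

0.31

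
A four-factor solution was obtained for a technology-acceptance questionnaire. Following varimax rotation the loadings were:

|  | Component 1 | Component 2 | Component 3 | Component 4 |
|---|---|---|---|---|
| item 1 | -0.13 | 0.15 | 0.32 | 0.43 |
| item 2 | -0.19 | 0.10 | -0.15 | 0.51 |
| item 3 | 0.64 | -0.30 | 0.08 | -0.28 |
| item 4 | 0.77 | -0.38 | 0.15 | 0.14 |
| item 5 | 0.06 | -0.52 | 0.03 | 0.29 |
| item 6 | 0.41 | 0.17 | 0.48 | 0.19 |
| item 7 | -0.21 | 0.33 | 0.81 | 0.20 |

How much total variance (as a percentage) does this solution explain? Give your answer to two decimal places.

52.73%

Communalities: 0.3267, 0.3287, 0.5844, 0.7794, 0.3590, 0.4635, 0.8491; Σh² = 3.6908.
Total variance with 7 standardized items is 7, so the solution explains 3.6908/7 = 0.5273 = 52.73%.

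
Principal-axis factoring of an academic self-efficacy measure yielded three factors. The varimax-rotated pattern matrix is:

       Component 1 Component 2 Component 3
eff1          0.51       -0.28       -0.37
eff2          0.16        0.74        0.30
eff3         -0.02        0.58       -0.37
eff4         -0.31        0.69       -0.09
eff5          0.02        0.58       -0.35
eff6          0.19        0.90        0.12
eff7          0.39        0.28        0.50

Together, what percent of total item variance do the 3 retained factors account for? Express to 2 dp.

57.04%

SS loadings by factor: 0.5708, 2.6633, 0.7588; total = 3.9929.
Total variance with 7 standardized items is 7, so the solution explains 3.9929/7 = 0.5704 = 57.04%.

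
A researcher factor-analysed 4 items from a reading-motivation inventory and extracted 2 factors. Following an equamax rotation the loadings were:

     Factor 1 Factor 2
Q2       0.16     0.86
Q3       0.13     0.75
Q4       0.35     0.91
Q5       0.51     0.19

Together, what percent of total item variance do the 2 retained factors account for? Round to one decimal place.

SS loadings by factor: 0.4251, 2.1663; total = 2.5914.
Total variance with 4 standardized items is 4, so the solution explains 2.5914/4 = 0.6479 = 64.78%.

64.8%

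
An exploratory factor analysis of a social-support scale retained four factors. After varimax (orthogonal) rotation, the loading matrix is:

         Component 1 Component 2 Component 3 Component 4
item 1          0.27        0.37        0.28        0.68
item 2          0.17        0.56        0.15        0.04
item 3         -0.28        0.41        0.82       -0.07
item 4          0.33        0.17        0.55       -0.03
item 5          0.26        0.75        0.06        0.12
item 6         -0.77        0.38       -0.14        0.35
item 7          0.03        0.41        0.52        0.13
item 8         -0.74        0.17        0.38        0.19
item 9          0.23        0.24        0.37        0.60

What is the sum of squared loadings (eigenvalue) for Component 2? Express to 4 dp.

1.6090

SS loadings for Component 2 = 0.37² + 0.56² + 0.41² + 0.17² + 0.75² + 0.38² + 0.41² + 0.17² + 0.24² = 0.1369 + 0.3136 + 0.1681 + 0.0289 + 0.5625 + 0.1444 + 0.1681 + 0.0289 + 0.0576 = 1.6090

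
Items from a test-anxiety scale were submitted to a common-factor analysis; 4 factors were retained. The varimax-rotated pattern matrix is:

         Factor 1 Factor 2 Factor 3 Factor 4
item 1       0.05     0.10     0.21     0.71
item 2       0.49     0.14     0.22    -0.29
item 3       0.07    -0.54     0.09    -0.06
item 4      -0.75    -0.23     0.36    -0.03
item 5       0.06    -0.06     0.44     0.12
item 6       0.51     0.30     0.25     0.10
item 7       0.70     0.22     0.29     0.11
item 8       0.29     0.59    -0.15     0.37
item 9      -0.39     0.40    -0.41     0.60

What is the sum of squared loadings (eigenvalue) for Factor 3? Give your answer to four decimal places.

0.7610

SS loadings for Factor 3 = 0.21² + 0.22² + 0.09² + 0.36² + 0.44² + 0.25² + 0.29² + (-0.15)² + (-0.41)² = 0.0441 + 0.0484 + 0.0081 + 0.1296 + 0.1936 + 0.0625 + 0.0841 + 0.0225 + 0.1681 = 0.7610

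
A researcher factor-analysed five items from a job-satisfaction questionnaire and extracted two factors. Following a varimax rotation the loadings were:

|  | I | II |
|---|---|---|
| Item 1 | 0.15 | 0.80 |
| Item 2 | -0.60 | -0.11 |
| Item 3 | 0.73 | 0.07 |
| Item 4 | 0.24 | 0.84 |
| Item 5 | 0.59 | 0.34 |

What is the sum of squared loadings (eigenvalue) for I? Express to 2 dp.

SS loadings for I = 0.15² + (-0.60)² + 0.73² + 0.24² + 0.59² = 0.0225 + 0.3600 + 0.5329 + 0.0576 + 0.3481 = 1.3211

1.32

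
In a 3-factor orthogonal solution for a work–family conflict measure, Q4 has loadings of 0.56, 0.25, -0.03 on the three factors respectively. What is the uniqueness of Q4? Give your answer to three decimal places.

0.623

h² = 0.56² + 0.25² + (-0.03)² = 0.3136 + 0.0625 + 0.0009 = 0.3770
Uniqueness u² = 1 − h² = 1 − 0.3770 = 0.6230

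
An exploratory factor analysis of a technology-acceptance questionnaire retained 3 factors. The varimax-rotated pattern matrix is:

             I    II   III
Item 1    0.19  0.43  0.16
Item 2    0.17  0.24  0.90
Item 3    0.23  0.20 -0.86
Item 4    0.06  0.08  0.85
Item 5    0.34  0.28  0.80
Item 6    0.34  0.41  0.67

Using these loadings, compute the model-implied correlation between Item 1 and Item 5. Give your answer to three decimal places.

r̂ = Σ λ_i·λ_j across factors = (0.19)(0.34) + (0.43)(0.28) + (0.16)(0.80)
  = +0.0646 +0.1204 +0.1280 = 0.3130

0.313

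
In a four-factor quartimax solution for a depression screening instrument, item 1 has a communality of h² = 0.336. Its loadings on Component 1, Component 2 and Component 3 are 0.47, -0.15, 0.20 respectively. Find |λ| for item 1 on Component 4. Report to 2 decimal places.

0.23

Under orthogonal rotation h² = Σλ², so λ_Component 4² = h² − (0.2834) = 0.336 − 0.2834 = 0.0526.
|λ| = √0.0526 = 0.2293.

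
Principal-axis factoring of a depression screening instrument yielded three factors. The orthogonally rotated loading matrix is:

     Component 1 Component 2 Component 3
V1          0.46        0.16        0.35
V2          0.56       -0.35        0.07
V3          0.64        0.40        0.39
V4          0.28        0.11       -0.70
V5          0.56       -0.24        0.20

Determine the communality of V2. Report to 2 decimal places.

0.44

h² = 0.56² + (-0.35)² + 0.07² = 0.3136 + 0.1225 + 0.0049 = 0.4410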